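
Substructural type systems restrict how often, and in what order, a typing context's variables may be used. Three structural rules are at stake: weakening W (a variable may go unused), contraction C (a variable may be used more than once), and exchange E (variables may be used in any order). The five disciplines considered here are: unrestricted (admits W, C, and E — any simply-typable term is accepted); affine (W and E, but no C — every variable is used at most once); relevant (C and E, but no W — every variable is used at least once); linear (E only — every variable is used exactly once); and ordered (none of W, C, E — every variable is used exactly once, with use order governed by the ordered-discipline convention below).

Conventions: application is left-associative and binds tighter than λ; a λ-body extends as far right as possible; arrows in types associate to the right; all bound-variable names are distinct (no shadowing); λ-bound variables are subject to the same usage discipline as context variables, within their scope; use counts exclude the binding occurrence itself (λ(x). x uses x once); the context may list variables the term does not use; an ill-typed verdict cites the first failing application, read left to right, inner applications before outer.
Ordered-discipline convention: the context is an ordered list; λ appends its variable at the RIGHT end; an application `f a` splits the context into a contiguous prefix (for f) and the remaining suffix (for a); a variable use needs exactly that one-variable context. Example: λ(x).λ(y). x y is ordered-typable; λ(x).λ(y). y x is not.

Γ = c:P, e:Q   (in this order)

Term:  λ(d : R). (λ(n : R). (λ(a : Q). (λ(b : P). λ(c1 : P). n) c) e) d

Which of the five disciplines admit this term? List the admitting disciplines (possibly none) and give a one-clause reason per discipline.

admitting disciplines: affine, unrestricted
variable uses: c: 1×, e: 1×, d [bound]: 1×, n [bound]: 1×, a [bound]: 0×, b [bound]: 0×, c1 [bound]: 0×
left-to-right use order: n, c, e, d
typing: ✓ — R → P → R
ordered ✗ (unused: a, b, c1 — weakening required)
linear ✗ (unused: a, b, c1 — weakening required)
affine ✓ (none of c, e, d, n, a, b, c1 used more than once)
relevant ✗ (unused: a, b, c1 — weakening required)
unrestricted ✓ (well-typed at R → P → R; no restrictions here)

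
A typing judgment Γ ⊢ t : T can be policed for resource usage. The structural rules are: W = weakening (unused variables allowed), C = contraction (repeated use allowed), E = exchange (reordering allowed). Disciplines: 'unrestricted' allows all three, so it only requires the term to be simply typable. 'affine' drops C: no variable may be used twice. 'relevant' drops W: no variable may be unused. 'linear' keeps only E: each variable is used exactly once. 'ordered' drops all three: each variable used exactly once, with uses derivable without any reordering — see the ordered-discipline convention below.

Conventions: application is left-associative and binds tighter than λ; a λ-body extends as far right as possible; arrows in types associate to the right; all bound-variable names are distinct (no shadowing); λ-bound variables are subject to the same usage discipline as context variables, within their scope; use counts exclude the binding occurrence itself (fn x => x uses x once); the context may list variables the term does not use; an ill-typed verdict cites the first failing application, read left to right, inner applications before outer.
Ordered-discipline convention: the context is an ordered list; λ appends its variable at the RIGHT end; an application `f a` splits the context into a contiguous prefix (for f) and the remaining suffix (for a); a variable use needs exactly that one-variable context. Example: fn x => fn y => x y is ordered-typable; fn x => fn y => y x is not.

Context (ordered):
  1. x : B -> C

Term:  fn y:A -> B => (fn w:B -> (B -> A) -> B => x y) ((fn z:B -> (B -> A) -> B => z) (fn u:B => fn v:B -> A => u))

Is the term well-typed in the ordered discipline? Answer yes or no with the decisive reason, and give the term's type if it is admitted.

no — fails simple typing
variable uses: x ×1, y (λ-bound) ×1, w (λ-bound) ×0, z (λ-bound) ×1, u (λ-bound) ×1, v (λ-bound) ×0
left-to-right use order: x, y, z, u
typing: ill-typed: an argument A -> B mismatches the expected B
across the five disciplines: ordered ✗, linear ✗, affine ✗, relevant ✗, unrestricted ✗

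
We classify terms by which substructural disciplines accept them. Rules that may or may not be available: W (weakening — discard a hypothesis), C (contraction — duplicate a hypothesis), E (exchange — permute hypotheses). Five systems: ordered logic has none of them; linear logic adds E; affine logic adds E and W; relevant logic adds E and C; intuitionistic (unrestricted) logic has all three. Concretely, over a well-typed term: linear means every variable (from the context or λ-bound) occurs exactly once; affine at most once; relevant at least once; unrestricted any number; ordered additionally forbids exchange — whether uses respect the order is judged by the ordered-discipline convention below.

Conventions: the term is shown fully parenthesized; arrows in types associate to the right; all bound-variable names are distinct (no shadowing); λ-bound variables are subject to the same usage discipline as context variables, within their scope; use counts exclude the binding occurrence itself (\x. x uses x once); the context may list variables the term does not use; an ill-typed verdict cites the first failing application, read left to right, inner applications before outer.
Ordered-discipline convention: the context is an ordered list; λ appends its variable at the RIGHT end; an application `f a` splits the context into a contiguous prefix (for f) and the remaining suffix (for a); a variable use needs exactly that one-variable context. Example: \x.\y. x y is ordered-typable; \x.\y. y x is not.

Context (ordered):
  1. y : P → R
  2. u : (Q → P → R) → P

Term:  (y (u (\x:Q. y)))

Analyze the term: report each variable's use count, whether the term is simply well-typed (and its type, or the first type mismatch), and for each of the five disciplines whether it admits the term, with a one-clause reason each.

counts: y ×2; u ×1; x [bound] ×0
use order (left to right): y, u, y
typing: well-typed at R
ordered ✗ (uses contraction: y ×2; needs weakening: x unused)
linear ✗ (uses contraction: y ×2; needs weakening: x unused)
affine ✗ (uses contraction: y ×2)
relevant ✗ (needs weakening: x unused)
unrestricted ✓ (simply typable at R; W, C, E all held)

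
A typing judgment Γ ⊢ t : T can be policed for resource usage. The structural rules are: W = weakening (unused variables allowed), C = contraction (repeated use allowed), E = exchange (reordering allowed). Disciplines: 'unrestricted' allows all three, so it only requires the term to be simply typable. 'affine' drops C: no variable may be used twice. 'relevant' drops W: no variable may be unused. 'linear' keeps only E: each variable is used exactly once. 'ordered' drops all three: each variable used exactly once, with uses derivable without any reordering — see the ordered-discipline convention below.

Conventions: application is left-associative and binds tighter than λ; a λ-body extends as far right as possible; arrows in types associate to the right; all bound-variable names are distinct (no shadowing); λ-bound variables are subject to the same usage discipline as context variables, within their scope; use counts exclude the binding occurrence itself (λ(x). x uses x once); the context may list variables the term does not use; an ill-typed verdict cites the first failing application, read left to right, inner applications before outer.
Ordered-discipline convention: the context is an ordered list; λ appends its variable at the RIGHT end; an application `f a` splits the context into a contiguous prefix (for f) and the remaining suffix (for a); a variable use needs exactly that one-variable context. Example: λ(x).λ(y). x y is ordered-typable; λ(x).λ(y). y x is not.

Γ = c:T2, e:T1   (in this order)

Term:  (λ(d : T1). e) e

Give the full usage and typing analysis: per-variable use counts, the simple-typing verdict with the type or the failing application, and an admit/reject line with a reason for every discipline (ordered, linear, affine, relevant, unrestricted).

variable uses: c=0; e=2; d (bound)=0
uses in reading order: e, e
typing: ✓ — T1
ordered ✗ (e ×2 used more than once (contraction); needs weakening: c, d unused)
linear ✗ (e ×2 used more than once (contraction); needs weakening: c, d unused)
affine ✗ (e ×2 used more than once (contraction))
relevant ✗ (needs weakening: c, d unused)
unrestricted ✓ (well-typed at T1; no restrictions here)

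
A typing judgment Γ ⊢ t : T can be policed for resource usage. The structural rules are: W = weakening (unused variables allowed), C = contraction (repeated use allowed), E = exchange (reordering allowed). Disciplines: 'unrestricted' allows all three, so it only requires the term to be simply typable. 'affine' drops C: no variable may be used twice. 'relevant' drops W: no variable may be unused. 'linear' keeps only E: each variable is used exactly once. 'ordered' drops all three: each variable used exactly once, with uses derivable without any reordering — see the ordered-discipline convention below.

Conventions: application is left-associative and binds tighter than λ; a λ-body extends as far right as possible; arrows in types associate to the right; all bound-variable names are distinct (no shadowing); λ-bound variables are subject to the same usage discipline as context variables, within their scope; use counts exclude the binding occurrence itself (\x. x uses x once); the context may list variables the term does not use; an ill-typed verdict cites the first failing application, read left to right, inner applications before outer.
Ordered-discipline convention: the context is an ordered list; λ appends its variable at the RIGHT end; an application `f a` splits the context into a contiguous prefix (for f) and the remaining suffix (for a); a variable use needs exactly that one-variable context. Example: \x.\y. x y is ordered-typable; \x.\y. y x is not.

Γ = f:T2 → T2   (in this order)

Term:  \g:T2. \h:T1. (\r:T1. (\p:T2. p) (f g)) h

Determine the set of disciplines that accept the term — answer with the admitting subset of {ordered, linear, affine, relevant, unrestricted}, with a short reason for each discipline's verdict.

admitted in: affine, unrestricted
variable uses: f=1, g (λ-bound)=1, h (λ-bound)=1, r (λ-bound)=0, p (λ-bound)=1
order of uses: p, f, g, h
typing: well-typed — term : T2 → T1 → T2
ordered: ✗ — unused: r — weakening required
linear: ✗ — unused: r — weakening required
affine: ✓ — no duplicate uses among f, g, h, r, p
relevant: ✗ — unused: r — weakening required
unrestricted: ✓ — well-typed at T2 → T1 → T2; no restrictions here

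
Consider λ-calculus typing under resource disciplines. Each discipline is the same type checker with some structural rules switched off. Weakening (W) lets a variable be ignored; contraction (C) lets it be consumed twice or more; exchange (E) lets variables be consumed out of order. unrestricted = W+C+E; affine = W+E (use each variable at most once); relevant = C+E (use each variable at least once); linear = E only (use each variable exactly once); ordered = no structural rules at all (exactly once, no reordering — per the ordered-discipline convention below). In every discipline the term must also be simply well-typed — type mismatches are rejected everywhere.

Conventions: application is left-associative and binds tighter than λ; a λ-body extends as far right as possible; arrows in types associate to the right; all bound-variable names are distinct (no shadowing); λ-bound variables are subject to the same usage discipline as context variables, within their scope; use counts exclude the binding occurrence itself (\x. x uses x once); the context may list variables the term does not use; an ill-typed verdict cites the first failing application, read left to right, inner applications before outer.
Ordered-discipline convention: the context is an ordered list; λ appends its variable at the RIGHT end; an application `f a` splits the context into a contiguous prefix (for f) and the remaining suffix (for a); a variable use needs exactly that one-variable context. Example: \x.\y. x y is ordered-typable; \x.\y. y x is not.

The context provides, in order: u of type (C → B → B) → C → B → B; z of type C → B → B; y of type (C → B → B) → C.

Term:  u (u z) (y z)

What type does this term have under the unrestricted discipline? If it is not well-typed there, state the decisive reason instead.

term : B → B
counts: u ×2, z ×2, y ×1
left-to-right use order: u, u, z, y, z
typing: the term checks, with type B → B
per-discipline verdicts: ordered ✗; linear ✗; affine ✗; relevant ✓; unrestricted ✓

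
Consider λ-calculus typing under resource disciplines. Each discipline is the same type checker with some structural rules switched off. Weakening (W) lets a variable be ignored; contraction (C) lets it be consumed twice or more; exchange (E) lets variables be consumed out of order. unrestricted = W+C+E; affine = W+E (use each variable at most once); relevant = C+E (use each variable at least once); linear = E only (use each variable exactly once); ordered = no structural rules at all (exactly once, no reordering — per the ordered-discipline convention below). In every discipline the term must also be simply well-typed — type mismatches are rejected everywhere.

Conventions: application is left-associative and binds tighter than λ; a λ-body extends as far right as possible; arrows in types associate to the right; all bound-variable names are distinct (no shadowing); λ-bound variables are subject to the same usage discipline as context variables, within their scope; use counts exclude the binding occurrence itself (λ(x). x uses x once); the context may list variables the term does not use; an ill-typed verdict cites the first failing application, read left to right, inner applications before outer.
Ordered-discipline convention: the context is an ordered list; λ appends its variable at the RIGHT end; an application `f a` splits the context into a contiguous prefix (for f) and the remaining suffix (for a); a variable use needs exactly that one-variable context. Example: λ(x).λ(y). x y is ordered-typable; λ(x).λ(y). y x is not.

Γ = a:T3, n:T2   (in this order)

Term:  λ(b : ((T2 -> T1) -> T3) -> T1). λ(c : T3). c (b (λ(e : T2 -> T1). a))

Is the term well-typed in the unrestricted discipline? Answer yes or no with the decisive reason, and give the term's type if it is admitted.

no — a type mismatch blocks all five
usage: a=1, n=0, b (bound)=1, c (bound)=1, e (bound)=0
use order (left to right): c, b, a
typing: ill-typed: applying a non-function (T3)
across the five disciplines: ordered ✗, linear ✗, affine ✗, relevant ✗, unrestricted ✗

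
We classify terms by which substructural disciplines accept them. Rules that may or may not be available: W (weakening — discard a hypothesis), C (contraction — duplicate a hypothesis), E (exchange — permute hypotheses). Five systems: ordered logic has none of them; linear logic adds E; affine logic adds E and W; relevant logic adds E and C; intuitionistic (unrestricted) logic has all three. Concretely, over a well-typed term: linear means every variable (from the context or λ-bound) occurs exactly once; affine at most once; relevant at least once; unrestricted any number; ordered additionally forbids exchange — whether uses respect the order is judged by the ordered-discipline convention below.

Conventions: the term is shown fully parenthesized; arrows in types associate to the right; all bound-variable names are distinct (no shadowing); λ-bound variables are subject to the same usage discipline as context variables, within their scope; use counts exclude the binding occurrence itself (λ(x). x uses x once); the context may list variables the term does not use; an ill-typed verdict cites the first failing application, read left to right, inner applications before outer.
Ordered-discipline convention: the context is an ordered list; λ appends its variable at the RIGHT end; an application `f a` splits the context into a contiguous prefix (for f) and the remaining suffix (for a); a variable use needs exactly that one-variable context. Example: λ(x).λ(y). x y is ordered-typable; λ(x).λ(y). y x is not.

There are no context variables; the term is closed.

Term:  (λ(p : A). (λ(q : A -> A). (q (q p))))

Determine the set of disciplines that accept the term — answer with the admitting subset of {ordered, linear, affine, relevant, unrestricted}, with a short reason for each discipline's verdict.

admitted in: relevant, unrestricted
use counts: p (λ-bound): 1×, q (λ-bound): 2×
use order (left to right): q, q, p
typing: well-typed at A -> (A -> A) -> A
ordered: ✗, uses contraction: q ×2
linear: ✗, uses contraction: q ×2
affine: ✗, uses contraction: q ×2
relevant: ✓, at least one use each (p, q)
unrestricted: ✓, typability at A -> (A -> A) -> A is all that's needed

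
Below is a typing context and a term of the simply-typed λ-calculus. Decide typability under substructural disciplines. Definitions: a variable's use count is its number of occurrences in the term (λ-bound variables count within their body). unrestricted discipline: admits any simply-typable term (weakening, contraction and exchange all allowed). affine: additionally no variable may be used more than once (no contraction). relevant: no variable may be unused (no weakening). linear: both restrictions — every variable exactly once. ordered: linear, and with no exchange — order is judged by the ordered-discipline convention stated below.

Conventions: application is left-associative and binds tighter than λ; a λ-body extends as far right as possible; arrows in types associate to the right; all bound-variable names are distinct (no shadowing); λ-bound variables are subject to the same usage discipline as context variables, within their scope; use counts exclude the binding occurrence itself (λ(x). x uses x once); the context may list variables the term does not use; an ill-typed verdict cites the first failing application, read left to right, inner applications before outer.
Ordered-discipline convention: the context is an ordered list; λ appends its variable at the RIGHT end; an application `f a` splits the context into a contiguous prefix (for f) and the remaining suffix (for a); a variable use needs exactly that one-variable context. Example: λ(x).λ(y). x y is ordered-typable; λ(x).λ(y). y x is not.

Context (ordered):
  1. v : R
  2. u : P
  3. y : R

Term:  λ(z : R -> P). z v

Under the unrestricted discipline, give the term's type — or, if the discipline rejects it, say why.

term : (R -> P) -> P
usage: v=1, u=0, y=0, z [bound]=1
use order (left to right): z, v
typing: ✓ — (R -> P) -> P
all disciplines: ordered ✗; linear ✗; affine ✓; relevant ✗; unrestricted ✓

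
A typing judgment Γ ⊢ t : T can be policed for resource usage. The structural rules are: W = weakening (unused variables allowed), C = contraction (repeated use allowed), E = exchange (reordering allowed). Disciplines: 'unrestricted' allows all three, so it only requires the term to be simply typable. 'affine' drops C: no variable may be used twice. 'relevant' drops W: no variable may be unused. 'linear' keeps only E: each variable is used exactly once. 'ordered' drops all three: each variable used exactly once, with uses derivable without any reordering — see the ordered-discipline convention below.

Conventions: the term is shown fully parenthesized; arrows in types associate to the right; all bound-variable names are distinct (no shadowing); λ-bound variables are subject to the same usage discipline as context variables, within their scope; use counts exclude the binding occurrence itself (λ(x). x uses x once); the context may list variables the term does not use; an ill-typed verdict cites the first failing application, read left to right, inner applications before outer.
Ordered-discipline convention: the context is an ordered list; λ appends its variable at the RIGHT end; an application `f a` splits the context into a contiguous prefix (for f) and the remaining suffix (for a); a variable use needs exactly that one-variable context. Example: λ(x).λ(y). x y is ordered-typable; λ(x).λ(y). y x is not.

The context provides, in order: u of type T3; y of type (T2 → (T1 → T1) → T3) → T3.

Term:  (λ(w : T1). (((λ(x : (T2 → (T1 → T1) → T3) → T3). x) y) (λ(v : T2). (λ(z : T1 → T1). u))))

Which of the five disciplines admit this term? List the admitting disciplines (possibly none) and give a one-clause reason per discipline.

admitting disciplines: affine, unrestricted
variable uses: u ×1; y ×1; w [bound] ×0; x [bound] ×1; v [bound] ×0; z [bound] ×0
uses in reading order: x, y, u
typing: the term checks, with type T1 → T3
ordered: ✗ — w, v, z left unused
linear: ✗ — w, v, z left unused
affine: ✓ — at most one use each (u, y, w, x, v, z)
relevant: ✗ — w, v, z left unused
unrestricted: ✓ — well-typed at T1 → T3; no restrictions here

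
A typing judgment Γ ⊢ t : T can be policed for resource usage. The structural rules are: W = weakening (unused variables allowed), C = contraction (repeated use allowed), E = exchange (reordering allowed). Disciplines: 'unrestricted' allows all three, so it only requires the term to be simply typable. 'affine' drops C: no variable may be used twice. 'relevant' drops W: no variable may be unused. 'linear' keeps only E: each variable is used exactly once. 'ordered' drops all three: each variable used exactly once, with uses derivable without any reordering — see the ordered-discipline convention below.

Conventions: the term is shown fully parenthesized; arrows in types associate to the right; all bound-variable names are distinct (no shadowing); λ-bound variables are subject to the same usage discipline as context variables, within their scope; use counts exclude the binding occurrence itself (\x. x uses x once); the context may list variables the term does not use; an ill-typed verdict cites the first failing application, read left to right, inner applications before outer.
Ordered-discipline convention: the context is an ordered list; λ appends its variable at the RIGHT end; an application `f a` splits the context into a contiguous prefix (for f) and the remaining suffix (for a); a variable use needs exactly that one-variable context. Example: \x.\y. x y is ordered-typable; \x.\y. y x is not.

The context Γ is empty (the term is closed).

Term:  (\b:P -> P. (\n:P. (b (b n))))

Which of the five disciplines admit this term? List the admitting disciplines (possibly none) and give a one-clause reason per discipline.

admitted in: relevant, unrestricted
variable uses: b (λ-bound): 2, n (λ-bound): 1
order of uses: b, b, n
typing: well-typed at (P -> P) -> P -> P
ordered: ✗ — b ×2 used more than once (contraction)
linear: ✗ — b ×2 used more than once (contraction)
affine: ✗ — b ×2 used more than once (contraction)
relevant: ✓ — every one of b, n appears
unrestricted: ✓ — well-typed at (P -> P) -> P -> P; no restrictions here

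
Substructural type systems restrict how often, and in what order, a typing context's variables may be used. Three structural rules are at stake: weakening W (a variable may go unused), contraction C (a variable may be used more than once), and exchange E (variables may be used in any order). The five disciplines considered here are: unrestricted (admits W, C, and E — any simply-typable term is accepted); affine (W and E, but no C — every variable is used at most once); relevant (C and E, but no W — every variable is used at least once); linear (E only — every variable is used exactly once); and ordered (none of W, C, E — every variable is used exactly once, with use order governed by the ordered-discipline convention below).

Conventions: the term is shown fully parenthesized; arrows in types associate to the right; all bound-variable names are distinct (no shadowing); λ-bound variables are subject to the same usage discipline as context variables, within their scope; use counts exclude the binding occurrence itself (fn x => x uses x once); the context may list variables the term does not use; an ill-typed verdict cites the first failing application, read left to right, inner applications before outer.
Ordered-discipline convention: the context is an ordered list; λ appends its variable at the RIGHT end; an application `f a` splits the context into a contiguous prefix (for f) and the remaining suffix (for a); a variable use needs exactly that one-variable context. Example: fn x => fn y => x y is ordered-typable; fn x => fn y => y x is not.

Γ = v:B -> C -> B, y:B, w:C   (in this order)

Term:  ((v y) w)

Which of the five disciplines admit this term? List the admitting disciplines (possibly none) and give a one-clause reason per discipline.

admitted by: ordered, linear, affine, relevant, unrestricted
use counts: v=1, y=1, w=1
uses in reading order: v, y, w
typing: ✓ — B
ordered: ✓, single-use (v, y, w), ordered derivation ok
linear: ✓, each of v, y, w used exactly once
affine: ✓, at most one use each (v, y, w)
relevant: ✓, every one of v, y, w appears
unrestricted: ✓, type-checks (B) and nothing is barred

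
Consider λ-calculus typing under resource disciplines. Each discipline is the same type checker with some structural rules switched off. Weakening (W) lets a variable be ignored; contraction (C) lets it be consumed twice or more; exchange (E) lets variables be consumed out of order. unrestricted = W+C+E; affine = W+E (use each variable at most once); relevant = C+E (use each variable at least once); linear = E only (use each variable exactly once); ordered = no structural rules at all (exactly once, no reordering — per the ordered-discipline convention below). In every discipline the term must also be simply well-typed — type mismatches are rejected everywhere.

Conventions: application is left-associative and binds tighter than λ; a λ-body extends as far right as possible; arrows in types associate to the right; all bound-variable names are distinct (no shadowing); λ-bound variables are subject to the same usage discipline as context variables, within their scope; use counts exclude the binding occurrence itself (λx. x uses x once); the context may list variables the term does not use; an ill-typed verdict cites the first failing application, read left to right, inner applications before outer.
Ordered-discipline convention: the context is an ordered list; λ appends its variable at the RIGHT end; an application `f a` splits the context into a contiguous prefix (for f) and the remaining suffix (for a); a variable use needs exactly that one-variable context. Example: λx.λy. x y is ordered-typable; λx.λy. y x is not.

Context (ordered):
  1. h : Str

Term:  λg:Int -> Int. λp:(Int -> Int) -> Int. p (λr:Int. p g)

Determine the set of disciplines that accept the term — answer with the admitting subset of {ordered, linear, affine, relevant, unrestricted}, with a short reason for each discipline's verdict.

admitting disciplines: unrestricted
use counts: h: 0×; g (λ-bound): 1×; p (λ-bound): 2×; r (λ-bound): 0×
use order (left to right): p, p, g
typing: the term checks, with type (Int -> Int) -> ((Int -> Int) -> Int) -> Int
ordered: ✗, uses contraction: p ×2; needs weakening: h, r unused
linear: ✗, uses contraction: p ×2; needs weakening: h, r unused
affine: ✗, uses contraction: p ×2
relevant: ✗, needs weakening: h, r unused
unrestricted: ✓, well-typed at (Int -> Int) -> ((Int -> Int) -> Int) -> Int; no restrictions here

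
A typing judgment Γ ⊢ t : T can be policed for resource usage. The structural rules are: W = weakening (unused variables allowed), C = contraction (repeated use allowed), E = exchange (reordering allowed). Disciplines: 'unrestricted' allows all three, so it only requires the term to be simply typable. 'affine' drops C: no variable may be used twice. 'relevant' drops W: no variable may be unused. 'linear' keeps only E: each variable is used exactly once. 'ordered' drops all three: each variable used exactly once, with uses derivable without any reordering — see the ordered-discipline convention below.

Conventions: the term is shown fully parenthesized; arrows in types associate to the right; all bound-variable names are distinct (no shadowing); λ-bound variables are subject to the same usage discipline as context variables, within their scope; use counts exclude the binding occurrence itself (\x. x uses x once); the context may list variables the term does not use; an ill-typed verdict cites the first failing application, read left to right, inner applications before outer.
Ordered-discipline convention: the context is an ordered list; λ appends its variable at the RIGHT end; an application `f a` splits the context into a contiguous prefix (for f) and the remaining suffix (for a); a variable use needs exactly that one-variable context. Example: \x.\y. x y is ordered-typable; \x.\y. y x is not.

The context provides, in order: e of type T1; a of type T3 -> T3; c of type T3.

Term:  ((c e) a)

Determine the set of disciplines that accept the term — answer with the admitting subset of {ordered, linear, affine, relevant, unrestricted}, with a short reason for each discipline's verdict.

admitted in: none
variable uses: e: 1; a: 1; c: 1
uses in reading order: c, e, a
typing: ill-typed: applying a non-function (T3)
ordered: ✗ — fails simple typing
linear: ✗ — a type mismatch blocks all five
affine: ✗ — the type mismatch rejects it
relevant: ✗ — not simply typable
unrestricted: ✗ — fails simple typing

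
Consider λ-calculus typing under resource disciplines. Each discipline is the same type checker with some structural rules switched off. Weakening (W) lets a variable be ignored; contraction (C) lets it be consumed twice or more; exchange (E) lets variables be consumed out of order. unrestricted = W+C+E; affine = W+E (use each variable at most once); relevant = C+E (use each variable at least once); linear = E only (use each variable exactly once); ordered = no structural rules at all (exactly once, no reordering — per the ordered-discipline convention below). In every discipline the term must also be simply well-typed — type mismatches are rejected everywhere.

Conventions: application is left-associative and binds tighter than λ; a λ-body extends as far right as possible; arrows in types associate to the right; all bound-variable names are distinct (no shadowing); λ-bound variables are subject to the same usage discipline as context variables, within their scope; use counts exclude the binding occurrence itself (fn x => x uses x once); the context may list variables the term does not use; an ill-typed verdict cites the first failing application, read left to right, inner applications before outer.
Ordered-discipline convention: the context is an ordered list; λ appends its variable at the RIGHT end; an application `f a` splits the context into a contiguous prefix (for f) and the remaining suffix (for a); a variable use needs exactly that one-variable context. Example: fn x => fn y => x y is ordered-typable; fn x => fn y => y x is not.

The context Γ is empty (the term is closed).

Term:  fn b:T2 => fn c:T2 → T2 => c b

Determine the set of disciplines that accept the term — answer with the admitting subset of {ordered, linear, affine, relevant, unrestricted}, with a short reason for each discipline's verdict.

admitted by: linear, affine, relevant, unrestricted
use counts: b (bound)=1; c (bound)=1
uses in reading order: c, b
typing: ✓ — T2 → (T2 → T2) → T2
ordered: ✗, no contiguous prefix/suffix split fits c, b
linear: ✓, b, c: one use apiece
affine: ✓, b, c: no repeats, contraction unneeded
relevant: ✓, b, c: all used, weakening unneeded
unrestricted: ✓, type-checks (T2 → (T2 → T2) → T2) and nothing is barred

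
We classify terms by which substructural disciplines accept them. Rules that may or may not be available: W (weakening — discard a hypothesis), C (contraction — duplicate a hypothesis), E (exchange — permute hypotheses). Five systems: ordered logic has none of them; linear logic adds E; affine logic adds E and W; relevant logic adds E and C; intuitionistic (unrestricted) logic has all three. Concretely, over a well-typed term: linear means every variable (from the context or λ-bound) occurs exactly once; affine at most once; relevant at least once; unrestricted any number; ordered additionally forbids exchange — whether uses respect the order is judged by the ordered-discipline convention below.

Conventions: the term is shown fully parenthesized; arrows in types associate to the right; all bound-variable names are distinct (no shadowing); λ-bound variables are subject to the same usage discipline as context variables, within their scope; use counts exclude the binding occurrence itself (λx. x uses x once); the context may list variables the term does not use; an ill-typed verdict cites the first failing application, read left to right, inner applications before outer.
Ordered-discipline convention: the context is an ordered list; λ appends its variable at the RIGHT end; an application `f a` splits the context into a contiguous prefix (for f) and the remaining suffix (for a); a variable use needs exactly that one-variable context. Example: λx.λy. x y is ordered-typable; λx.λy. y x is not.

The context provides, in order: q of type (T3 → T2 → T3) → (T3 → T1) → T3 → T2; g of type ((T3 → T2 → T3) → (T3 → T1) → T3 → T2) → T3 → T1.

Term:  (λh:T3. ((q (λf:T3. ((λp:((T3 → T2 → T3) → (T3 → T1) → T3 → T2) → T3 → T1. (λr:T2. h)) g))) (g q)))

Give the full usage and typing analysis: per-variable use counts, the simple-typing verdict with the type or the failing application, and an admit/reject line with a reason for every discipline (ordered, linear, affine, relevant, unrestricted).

counts: q=2; g=2; h [bound]=1; f [bound]=0; p [bound]=0; r [bound]=0
left-to-right use order: q, h, g, g, q
typing: well-typed — term : T3 → T3 → T2
ordered: ✗, repeated use of q ×2, g ×2; f, p, r left unused
linear: ✗, repeated use of q ×2, g ×2; f, p, r left unused
affine: ✗, repeated use of q ×2, g ×2
relevant: ✗, f, p, r left unused
unrestricted: ✓, simply typable at T3 → T3 → T2; W, C, E all held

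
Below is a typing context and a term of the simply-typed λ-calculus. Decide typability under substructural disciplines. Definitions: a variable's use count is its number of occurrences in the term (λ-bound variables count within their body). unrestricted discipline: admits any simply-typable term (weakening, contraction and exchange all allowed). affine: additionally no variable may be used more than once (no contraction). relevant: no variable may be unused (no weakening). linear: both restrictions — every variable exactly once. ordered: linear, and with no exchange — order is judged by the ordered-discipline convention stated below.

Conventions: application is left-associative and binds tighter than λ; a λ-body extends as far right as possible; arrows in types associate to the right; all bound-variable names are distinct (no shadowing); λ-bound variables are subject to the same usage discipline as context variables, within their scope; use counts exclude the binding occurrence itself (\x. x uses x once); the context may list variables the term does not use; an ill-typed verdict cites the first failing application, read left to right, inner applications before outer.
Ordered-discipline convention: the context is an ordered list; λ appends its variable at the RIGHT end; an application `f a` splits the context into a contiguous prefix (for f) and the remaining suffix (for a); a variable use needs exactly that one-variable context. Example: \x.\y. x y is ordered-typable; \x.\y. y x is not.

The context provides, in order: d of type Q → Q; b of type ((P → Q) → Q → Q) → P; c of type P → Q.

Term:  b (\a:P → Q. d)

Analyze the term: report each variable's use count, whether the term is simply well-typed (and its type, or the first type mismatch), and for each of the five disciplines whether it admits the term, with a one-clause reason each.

usage: d: 1×, b: 1×, c: 0×, a (λ-bound): 0×
use order (left to right): b, d
typing: well-typed at P
ordered ✗ (c, a left unused)
linear ✗ (c, a left unused)
affine ✓ (d, b, c, a: no repeats, contraction unneeded)
relevant ✗ (c, a left unused)
unrestricted ✓ (type-checks (P) and nothing is barred)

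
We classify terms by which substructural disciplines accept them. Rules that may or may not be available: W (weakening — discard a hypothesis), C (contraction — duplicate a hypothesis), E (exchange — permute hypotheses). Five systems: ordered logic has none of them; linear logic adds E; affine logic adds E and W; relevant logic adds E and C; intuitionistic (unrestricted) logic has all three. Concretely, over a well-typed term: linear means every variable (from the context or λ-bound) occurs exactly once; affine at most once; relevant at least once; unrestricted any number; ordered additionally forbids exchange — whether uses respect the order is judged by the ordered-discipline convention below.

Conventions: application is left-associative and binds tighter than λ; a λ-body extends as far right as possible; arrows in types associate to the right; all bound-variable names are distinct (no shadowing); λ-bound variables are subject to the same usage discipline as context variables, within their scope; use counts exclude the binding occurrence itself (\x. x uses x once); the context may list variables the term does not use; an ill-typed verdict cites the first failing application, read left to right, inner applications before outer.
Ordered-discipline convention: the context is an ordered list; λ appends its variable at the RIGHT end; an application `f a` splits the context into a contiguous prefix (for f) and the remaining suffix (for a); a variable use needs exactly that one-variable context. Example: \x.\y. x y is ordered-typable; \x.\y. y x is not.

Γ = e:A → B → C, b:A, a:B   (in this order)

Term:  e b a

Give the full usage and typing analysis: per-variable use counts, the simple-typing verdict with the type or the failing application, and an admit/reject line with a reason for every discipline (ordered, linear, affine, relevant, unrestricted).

variable uses: e: 1; b: 1; a: 1
order of uses: e, b, a
typing: the term checks, with type C
ordered: ✓ — one use each (e, b, a); ordered split holds
linear: ✓ — single use per variable (e, b, a)
affine: ✓ — none of e, b, a used more than once
relevant: ✓ — none of e, b, a goes unused
unrestricted: ✓ — simply typable at C; W, C, E all held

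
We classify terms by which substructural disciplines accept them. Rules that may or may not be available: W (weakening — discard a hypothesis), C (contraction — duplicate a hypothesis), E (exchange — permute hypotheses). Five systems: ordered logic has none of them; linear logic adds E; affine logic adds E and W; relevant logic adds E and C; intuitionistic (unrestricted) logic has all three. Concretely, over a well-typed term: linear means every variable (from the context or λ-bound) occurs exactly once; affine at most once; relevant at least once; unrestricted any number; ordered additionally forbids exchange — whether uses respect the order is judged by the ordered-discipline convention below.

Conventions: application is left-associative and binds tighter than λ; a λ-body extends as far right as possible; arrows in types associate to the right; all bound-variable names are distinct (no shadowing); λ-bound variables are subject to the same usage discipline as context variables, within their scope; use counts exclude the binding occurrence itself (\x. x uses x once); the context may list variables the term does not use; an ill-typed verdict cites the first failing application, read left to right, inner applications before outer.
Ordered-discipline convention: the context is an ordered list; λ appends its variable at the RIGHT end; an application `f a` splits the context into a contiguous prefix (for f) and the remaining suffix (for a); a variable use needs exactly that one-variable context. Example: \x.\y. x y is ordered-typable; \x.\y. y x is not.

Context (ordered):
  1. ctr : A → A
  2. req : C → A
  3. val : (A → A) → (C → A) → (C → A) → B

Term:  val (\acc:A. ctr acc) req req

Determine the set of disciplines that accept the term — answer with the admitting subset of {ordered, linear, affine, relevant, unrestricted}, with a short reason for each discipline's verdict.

admitting disciplines: relevant, unrestricted
variable uses: ctr: 1×; req: 2×; val: 1×; acc (λ-bound): 1×
order of uses: val, ctr, acc, req, req
typing: well-typed — term : B
ordered ✗ (needs contraction — req ×2)
linear ✗ (needs contraction — req ×2)
affine ✗ (needs contraction — req ×2)
relevant ✓ (none of ctr, req, val, acc goes unused)
unrestricted ✓ (well-typed at B; no restrictions here)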